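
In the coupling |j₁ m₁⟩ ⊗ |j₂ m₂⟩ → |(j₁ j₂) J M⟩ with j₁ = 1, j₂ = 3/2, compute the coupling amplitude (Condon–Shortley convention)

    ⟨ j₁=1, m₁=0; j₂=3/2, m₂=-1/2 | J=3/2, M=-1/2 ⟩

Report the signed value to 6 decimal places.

j₁+j₂−J=1  J+j₁−j₂=1  J−j₁+j₂=2  j₁+j₂+J+1=5
(j₁±m₁, j₂±m₂, J±M) = (1,1,1,2,1,2)
P² = 4/15
sum k=0..1:
  [0] +1/1 = 1
  [1] −1/2 = -1/2
S = 1/2
C² = P²·S² = 1/15 ; C = +0.258199

+0.258199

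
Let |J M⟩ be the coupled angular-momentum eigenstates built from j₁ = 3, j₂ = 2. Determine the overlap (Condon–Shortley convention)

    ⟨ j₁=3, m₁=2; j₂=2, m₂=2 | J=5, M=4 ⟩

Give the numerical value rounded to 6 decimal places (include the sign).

j₁+j₂−J=0  J+j₁−j₂=6  J−j₁+j₂=4  j₁+j₂+J+1=11
(j₁±m₁, j₂±m₂, J±M) = (5,1,4,0,9,1)
P² = 4976640
sum k=0..0:
  [0] +1/2880 = 1/2880
S = 1/2880
C² = P²·S² = 3/5 ; C = +0.774597

+0.774597  (= +√(3/5))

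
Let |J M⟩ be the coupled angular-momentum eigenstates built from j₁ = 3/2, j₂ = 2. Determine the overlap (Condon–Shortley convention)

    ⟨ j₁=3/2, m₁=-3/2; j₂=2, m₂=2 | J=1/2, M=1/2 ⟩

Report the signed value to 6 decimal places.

triangle: 3!*0!*1!/5! = 6/120
(j±m)!: 0!*3!*4!*0!*1!*0! = 144
prefactor² = (2J+1)*Δ*N² = 72/5
  k=3: −1/(3!*0!*0!*1!*0!*0!) = -1/6
Σ = -1/6  ⇒  CG² = 72/5*(-1/6)² = 2/5
CG = −√(2/5) = -0.632456

-0.632456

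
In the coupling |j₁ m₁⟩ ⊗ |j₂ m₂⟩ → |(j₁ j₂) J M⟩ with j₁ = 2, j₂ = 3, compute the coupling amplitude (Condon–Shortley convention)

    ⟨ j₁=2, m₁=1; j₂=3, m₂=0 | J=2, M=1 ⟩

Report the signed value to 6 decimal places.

j₁+j₂−J=3  J+j₁−j₂=1  J−j₁+j₂=3  j₁+j₂+J+1=8
(j₁±m₁, j₂±m₂, J±M) = (3,1,3,3,3,1)
P² = 81/14
sum k=0..1:
  [0] +1/36 = 1/36
  [1] −1/4 = -1/4
S = -2/9
C² = P²·S² = 2/7 ; C = -0.534522

−√(2/7) = -0.534522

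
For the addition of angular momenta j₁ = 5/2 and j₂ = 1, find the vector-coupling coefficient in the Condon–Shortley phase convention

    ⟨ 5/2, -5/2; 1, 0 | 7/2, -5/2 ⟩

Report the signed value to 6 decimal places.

triangle: 0!*5!*2!/8! = 240/40320
(j±m)!: 0!*5!*1!*1!*1!*6! = 86400
prefactor² = (2J+1)*Δ*N² = 28800/7
  k=0: +1/(0!*0!*5!*1!*0!*1!) = 1/120
Σ = 1/120  ⇒  CG² = 28800/7*1/120² = 2/7
CG = +√(2/7) = +0.534522

+√(2/7) ≈ +0.534522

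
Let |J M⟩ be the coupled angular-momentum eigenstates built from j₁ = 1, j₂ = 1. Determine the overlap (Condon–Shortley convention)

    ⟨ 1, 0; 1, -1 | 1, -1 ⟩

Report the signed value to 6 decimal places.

+0.707107  (= +√(1/2))

j₁+j₂−J=1  J+j₁−j₂=1  J−j₁+j₂=1  j₁+j₂+J+1=4
(j₁±m₁, j₂±m₂, J±M) = (1,1,0,2,0,2)
P² = 1/2
sum k=0..0:
  [0] +1/1 = 1
S = 1
C² = P²·S² = 1/2 ; C = +0.707107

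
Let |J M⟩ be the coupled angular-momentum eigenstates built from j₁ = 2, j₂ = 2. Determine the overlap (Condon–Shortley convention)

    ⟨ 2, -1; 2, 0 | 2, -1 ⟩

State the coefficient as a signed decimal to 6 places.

√[5·2!2!2!/7! · 1!3!2!2!1!3!] = √(8/7)
  +(−1)^1/∏(1,1,2,1,0,1)! = -1/2  (running -1/2)
  +(−1)^2/∏(2,0,1,0,1,2)! = 1/4  (running -1/4)
⟨..|..⟩ = √(8/7)·(-1/4) = -0.267261

-0.267261  (= −√(1/14))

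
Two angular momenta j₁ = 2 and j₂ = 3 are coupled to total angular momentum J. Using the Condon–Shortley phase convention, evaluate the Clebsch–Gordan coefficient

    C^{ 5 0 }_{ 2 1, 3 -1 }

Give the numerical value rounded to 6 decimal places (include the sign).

√[11·0!4!6!/11! · 3!1!2!4!5!5!] = √(138240/7)
  +(−1)^0/∏(0,0,1,2,3,4)! = 1/288  (running 1/288)
⟨..|..⟩ = √(138240/7)·(1/288) = +0.487950

+0.487950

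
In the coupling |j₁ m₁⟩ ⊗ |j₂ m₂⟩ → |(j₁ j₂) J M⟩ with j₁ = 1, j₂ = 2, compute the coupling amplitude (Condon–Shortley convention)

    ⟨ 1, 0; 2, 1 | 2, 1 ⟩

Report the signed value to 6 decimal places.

triangle: 1!×1!×3!/6! = 6/720
(j±m)!: 1!×1!×3!×1!×3!×1! = 36
prefactor² = (2J+1)×Δ×N² = 3/2
  k=0: +1/(0!×1!×1!×3!×0!×0!) = 1/6
  k=1: −1/(1!×0!×0!×2!×1!×1!) = -1/2
Σ = -1/3  ⇒  CG² = 3/2×(-1/3)² = 1/6
CG = −√(1/6) = -0.408248

−√(1/6) = -0.408248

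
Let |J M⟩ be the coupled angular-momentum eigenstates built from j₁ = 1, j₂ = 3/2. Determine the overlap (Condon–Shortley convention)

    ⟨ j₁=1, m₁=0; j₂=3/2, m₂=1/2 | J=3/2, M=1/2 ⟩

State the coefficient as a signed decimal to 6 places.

-0.258199  (= −√(1/15))

√[4·1!1!2!/5! · 1!1!2!1!2!1!] = √(4/15)
  +(−1)^0/∏(0,1,1,2,0,0)! = 1/2  (running 1/2)
  +(−1)^1/∏(1,0,0,1,1,1)! = -1  (running -1/2)
⟨..|..⟩ = √(4/15)·(-1/2) = -0.258199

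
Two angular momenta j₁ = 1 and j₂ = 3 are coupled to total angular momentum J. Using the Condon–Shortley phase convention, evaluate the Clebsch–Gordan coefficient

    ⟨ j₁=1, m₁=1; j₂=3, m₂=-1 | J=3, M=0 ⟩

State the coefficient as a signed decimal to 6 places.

+√(1/2) = +0.707107

√[7·1!1!5!/8! · 2!0!2!4!3!3!] = √(72)
  +(−1)^0/∏(0,1,0,2,1,3)! = 1/12  (running 1/12)
⟨..|..⟩ = √(72)·(1/12) = +0.707107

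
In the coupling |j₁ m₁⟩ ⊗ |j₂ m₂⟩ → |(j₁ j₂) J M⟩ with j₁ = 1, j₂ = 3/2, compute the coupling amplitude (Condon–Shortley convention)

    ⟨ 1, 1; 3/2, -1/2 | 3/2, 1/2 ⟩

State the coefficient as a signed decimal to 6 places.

+√(8/15) = +0.730297

√[4·1!1!2!/5! · 2!0!1!2!2!1!] = √(8/15)
  +(−1)^0/∏(0,1,0,1,1,1)! = 1  (running 1)
⟨..|..⟩ = √(8/15)·(1) = +0.730297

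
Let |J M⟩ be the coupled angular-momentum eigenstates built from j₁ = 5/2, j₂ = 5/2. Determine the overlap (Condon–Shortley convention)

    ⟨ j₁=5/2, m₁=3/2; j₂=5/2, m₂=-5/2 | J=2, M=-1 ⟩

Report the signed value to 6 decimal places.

j₁+j₂−J=3  J+j₁−j₂=2  J−j₁+j₂=2  j₁+j₂+J+1=8
(j₁±m₁, j₂±m₂, J±M) = (4,1,0,5,1,3)
P² = 360/7
sum k=0..0:
  [0] +1/12 = 1/12
S = 1/12
C² = P²·S² = 5/14 ; C = +0.597614

+√(5/14) ≈ +0.597614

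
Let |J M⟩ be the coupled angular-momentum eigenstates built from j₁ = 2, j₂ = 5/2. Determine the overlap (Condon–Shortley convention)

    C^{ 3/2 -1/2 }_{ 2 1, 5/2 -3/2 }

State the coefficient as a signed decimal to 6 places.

√[4·3!1!2!/7! · 3!1!1!4!1!2!] = √(96/35)
  +(−1)^0/∏(0,3,1,1,0,1)! = 1/6  (running 1/6)
  +(−1)^1/∏(1,2,0,0,1,2)! = -1/4  (running -1/12)
⟨..|..⟩ = √(96/35)·(-1/12) = -0.138013

-0.138013  (= −√(2/105))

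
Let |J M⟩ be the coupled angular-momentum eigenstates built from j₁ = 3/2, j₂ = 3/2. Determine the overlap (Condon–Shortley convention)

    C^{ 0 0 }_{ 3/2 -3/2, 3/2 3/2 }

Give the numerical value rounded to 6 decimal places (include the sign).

−√(1/4) ≈ -0.500000

j₁+j₂−J=3  J+j₁−j₂=0  J−j₁+j₂=0  j₁+j₂+J+1=4
(j₁±m₁, j₂±m₂, J±M) = (0,3,3,0,0,0)
P² = 9
sum k=3..3:
  [3] −1/6 = -1/6
S = -1/6
C² = P²·S² = 1/4 ; C = -0.500000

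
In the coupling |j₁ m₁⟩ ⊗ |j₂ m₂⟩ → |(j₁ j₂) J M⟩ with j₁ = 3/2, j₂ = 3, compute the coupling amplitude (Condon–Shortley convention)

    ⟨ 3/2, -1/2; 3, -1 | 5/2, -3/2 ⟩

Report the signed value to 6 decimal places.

−√(7/20) = -0.591608

triangle: 2!*1!*4!/8! = 48/40320
(j±m)!: 1!*2!*2!*4!*1!*4! = 2304
prefactor² = (2J+1)*Δ*N² = 576/35
  k=1: −1/(1!*1!*1!*1!*0!*3!) = -1/6
  k=2: +1/(2!*0!*0!*0!*1!*4!) = 1/48
Σ = -7/48  ⇒  CG² = 576/35*(-7/48)² = 7/20
CG = −√(7/20) = -0.591608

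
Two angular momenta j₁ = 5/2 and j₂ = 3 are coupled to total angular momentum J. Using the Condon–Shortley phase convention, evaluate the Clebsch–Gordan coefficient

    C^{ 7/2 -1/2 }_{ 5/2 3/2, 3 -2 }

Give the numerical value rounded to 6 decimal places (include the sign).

j₁+j₂−J=2  J+j₁−j₂=3  J−j₁+j₂=4  j₁+j₂+J+1=10
(j₁±m₁, j₂±m₂, J±M) = (4,1,1,5,3,4)
P² = 9216/35
sum k=0..1:
  [0] +1/24 = 1/24
  [1] −1/144 = -1/144
S = 5/144
C² = P²·S² = 20/63 ; C = +0.563436

+√(20/63) = +0.563436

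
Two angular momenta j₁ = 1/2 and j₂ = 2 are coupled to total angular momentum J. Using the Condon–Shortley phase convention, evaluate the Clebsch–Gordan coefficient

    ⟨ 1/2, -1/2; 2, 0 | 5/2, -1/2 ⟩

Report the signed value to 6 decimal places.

+√(3/5) ≈ +0.774597

j₁+j₂−J=0  J+j₁−j₂=1  J−j₁+j₂=4  j₁+j₂+J+1=6
(j₁±m₁, j₂±m₂, J±M) = (0,1,2,2,2,3)
P² = 48/5
sum k=0..0:
  [0] +1/4 = 1/4
S = 1/4
C² = P²·S² = 3/5 ; C = +0.774597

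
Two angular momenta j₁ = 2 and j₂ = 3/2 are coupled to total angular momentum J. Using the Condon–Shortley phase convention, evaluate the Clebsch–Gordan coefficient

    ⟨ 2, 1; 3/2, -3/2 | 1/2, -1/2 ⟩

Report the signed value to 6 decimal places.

+√(1/10) = +0.316228

triangle: 3!·1!·0!/5! = 6/120
(j±m)!: 3!·1!·0!·3!·0!·1! = 36
prefactor² = (2J+1)·Δ·N² = 18/5
  k=0: +1/(0!·3!·1!·0!·0!·0!) = 1/6
Σ = 1/6  ⇒  CG² = 18/5·1/6² = 1/10
CG = +√(1/10) = +0.316228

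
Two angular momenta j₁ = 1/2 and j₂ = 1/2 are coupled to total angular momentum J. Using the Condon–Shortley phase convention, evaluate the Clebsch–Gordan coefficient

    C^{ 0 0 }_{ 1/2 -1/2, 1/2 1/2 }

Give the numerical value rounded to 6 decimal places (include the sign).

-0.707107

triangle: 1!*0!*0!/2! = 1/2
(j±m)!: 0!*1!*1!*0!*0!*0! = 1
prefactor² = (2J+1)*Δ*N² = 1/2
  k=1: −1/(1!*0!*0!*0!*0!*0!) = -1
Σ = -1  ⇒  CG² = 1/2*(-1)² = 1/2
CG = −√(1/2) = -0.707107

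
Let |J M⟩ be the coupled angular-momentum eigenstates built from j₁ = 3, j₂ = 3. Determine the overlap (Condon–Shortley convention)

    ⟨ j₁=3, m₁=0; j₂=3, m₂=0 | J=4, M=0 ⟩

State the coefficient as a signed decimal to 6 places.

triangle: 2!*4!*4!/11! = 1152/39916800
(j±m)!: 3!*3!*3!*3!*4!*4! = 746496
prefactor² = (2J+1)*Δ*N² = 373248/1925
  k=0: +1/(0!*2!*3!*3!*1!*1!) = 1/72
  k=1: −1/(1!*1!*2!*2!*2!*2!) = -1/16
  k=2: +1/(2!*0!*1!*1!*3!*3!) = 1/72
Σ = -5/144  ⇒  CG² = 373248/1925*(-5/144)² = 18/77
CG = −√(18/77) = -0.483494

-0.483494  (= −√(18/77))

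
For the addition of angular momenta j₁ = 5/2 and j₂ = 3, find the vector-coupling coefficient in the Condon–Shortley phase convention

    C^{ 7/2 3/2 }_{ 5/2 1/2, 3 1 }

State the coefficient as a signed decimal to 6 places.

j₁+j₂−J=2  J+j₁−j₂=3  J−j₁+j₂=4  j₁+j₂+J+1=10
(j₁±m₁, j₂±m₂, J±M) = (3,2,4,2,5,2)
P² = 3072/35
sum k=0..2:
  [0] +1/96 = 1/96
  [1] −1/12 = -1/12
  [2] +1/48 = 1/48
S = -5/96
C² = P²·S² = 5/21 ; C = -0.487950

-0.487950  (= −√(5/21))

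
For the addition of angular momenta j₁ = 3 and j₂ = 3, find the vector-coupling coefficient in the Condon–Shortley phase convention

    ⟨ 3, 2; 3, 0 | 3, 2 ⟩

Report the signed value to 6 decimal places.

√[7·3!3!3!/10! · 5!1!3!3!5!1!] = √(216)
  +(−1)^0/∏(0,3,1,3,2,0)! = 1/72  (running 1/72)
  +(−1)^1/∏(1,2,0,2,3,1)! = -1/24  (running -1/36)
⟨..|..⟩ = √(216)·(-1/36) = -0.408248

-0.408248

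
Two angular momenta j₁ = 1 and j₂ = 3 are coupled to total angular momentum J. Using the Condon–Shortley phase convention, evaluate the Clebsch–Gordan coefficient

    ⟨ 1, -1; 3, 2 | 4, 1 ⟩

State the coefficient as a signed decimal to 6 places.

+0.327327

j₁+j₂−J=0  J+j₁−j₂=2  J−j₁+j₂=6  j₁+j₂+J+1=9
(j₁±m₁, j₂±m₂, J±M) = (0,2,5,1,5,3)
P² = 43200/7
sum k=0..0:
  [0] +1/240 = 1/240
S = 1/240
C² = P²·S² = 3/28 ; C = +0.327327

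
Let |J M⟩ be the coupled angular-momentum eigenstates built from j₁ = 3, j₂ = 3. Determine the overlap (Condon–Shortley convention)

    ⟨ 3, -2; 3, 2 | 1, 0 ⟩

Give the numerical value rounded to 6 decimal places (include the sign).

+0.377964

j₁+j₂−J=5  J+j₁−j₂=1  J−j₁+j₂=1  j₁+j₂+J+1=8
(j₁±m₁, j₂±m₂, J±M) = (1,5,5,1,1,1)
P² = 900/7
sum k=4..5:
  [4] +1/24 = 1/24
  [5] −1/120 = -1/120
S = 1/30
C² = P²·S² = 1/7 ; C = +0.377964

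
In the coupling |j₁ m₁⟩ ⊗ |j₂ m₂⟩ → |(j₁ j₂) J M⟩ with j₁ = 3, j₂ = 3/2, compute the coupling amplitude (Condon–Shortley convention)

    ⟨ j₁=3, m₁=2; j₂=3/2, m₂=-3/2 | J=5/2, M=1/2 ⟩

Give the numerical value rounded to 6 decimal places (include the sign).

+√(3/7) ≈ +0.654654

j₁+j₂−J=2  J+j₁−j₂=4  J−j₁+j₂=1  j₁+j₂+J+1=8
(j₁±m₁, j₂±m₂, J±M) = (5,1,0,3,3,2)
P² = 432/7
sum k=0..0:
  [0] +1/12 = 1/12
S = 1/12
C² = P²·S² = 3/7 ; C = +0.654654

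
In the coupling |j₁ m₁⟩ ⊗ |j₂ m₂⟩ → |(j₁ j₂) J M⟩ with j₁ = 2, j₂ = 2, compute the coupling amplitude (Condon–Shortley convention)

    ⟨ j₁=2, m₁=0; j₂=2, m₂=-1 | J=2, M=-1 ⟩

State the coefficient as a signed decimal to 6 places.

j₁+j₂−J=2  J+j₁−j₂=2  J−j₁+j₂=2  j₁+j₂+J+1=7
(j₁±m₁, j₂±m₂, J±M) = (2,2,1,3,1,3)
P² = 8/7
sum k=0..1:
  [0] +1/4 = 1/4
  [1] −1/2 = -1/2
S = -1/4
C² = P²·S² = 1/14 ; C = -0.267261

-0.267261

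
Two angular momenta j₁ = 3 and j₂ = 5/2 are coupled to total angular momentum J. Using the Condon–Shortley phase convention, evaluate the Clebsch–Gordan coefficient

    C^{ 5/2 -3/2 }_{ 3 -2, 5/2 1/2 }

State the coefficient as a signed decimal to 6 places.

triangle: 3!*3!*2!/9! = 72/362880
(j±m)!: 1!*5!*3!*2!*1!*4! = 34560
prefactor² = (2J+1)*Δ*N² = 288/7
  k=2: +1/(2!*1!*3!*1!*0!*1!) = 1/12
  k=3: −1/(3!*0!*2!*0!*1!*2!) = -1/24
Σ = 1/24  ⇒  CG² = 288/7*1/24² = 1/14
CG = +√(1/14) = +0.267261

+√(1/14) = +0.267261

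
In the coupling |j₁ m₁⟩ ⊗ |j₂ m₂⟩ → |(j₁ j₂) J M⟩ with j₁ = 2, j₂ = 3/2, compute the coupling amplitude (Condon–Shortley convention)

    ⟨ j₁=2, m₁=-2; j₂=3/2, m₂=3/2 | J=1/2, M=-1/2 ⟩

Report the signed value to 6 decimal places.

√[2·3!1!0!/5! · 0!4!3!0!0!1!] = √(72/5)
  +(−1)^3/∏(3,0,1,0,0,0)! = -1/6  (running -1/6)
⟨..|..⟩ = √(72/5)·(-1/6) = -0.632456

-0.632456  (= −√(2/5))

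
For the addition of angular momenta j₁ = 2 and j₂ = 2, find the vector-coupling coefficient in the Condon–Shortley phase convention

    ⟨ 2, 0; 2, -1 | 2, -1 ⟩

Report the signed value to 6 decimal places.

triangle: 2!·2!·2!/7! = 8/5040
(j±m)!: 2!·2!·1!·3!·1!·3! = 144
prefactor² = (2J+1)·Δ·N² = 8/7
  k=0: +1/(0!·2!·2!·1!·0!·1!) = 1/4
  k=1: −1/(1!·1!·1!·0!·1!·2!) = -1/2
Σ = -1/4  ⇒  CG² = 8/7·(-1/4)² = 1/14
CG = −√(1/14) = -0.267261

−√(1/14) = -0.267261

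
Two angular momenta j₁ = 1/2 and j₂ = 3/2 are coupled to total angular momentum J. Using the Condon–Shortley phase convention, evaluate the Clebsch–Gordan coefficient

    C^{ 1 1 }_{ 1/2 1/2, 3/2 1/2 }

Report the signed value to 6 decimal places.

+0.500000  (= +√(1/4))

triangle: 1!*0!*2!/4! = 2/24
(j±m)!: 1!*0!*2!*1!*2!*0! = 4
prefactor² = (2J+1)*Δ*N² = 1
  k=0: +1/(0!*1!*0!*2!*0!*0!) = 1/2
Σ = 1/2  ⇒  CG² = 1*1/2² = 1/4
CG = +√(1/4) = +0.500000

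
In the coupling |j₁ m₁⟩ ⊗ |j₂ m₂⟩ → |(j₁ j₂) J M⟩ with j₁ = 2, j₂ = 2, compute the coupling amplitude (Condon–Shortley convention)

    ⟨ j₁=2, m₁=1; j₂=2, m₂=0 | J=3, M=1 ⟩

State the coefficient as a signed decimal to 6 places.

√[7·1!3!3!/8! · 3!1!2!2!4!2!] = √(36/5)
  +(−1)^0/∏(0,1,1,2,2,1)! = 1/4  (running 1/4)
  +(−1)^1/∏(1,0,0,1,3,2)! = -1/12  (running 1/6)
⟨..|..⟩ = √(36/5)·(1/6) = +0.447214

+√(1/5) = +0.447214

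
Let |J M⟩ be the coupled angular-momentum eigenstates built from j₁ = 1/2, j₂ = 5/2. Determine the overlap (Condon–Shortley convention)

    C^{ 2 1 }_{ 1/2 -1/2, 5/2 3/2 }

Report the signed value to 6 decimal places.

-0.816497

j₁+j₂−J=1  J+j₁−j₂=0  J−j₁+j₂=4  j₁+j₂+J+1=6
(j₁±m₁, j₂±m₂, J±M) = (0,1,4,1,3,1)
P² = 24
sum k=1..1:
  [1] −1/6 = -1/6
S = -1/6
C² = P²·S² = 2/3 ; C = -0.816497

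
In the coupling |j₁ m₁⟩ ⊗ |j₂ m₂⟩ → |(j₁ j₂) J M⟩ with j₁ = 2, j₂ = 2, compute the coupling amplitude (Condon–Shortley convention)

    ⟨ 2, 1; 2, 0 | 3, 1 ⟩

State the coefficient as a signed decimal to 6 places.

+√(1/5) ≈ +0.447214

√[7·1!3!3!/8! · 3!1!2!2!4!2!] = √(36/5)
  +(−1)^0/∏(0,1,1,2,2,1)! = 1/4  (running 1/4)
  +(−1)^1/∏(1,0,0,1,3,2)! = -1/12  (running 1/6)
⟨..|..⟩ = √(36/5)·(1/6) = +0.447214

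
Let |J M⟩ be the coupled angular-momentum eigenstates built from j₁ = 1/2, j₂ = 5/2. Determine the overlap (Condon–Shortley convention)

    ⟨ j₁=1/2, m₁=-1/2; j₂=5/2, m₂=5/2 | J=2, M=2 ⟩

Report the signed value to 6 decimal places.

triangle: 1!×0!×4!/6! = 24/720
(j±m)!: 0!×1!×5!×0!×4!×0! = 2880
prefactor² = (2J+1)×Δ×N² = 480
  k=1: −1/(1!×0!×0!×4!×0!×0!) = -1/24
Σ = -1/24  ⇒  CG² = 480×(-1/24)² = 5/6
CG = −√(5/6) = -0.912871

-0.912871  (= −√(5/6))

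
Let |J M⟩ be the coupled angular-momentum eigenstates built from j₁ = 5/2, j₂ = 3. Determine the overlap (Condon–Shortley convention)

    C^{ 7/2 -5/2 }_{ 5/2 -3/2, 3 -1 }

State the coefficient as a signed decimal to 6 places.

j₁+j₂−J=2  J+j₁−j₂=3  J−j₁+j₂=4  j₁+j₂+J+1=10
(j₁±m₁, j₂±m₂, J±M) = (1,4,2,4,1,6)
P² = 18432/35
sum k=1..2:
  [1] −1/36 = -1/36
  [2] +1/96 = 1/96
S = -5/288
C² = P²·S² = 10/63 ; C = -0.398410

-0.398410  (= −√(10/63))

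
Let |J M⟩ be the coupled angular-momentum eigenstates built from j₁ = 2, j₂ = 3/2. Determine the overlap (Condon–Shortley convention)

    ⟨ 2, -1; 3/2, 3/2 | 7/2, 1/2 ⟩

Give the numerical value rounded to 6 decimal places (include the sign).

√[8·0!4!3!/8! · 1!3!3!0!4!3!] = √(5184/35)
  +(−1)^0/∏(0,0,3,3,1,0)! = 1/36  (running 1/36)
⟨..|..⟩ = √(5184/35)·(1/36) = +0.338062

+√(4/35) = +0.338062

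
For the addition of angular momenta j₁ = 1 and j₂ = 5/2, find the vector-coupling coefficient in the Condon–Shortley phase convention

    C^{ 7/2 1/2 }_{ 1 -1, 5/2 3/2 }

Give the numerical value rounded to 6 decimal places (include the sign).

√[8·0!2!5!/8! · 0!2!4!1!4!3!] = √(2304/7)
  +(−1)^0/∏(0,0,2,4,0,1)! = 1/48  (running 1/48)
⟨..|..⟩ = √(2304/7)·(1/48) = +0.377964

+0.377964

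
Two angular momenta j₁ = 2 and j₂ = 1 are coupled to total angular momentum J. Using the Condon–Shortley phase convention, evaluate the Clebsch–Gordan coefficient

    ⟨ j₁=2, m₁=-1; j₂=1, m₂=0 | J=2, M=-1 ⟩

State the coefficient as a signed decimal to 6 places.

√[5·1!3!1!/6! · 1!3!1!1!1!3!] = √(3/2)
  +(−1)^0/∏(0,1,3,1,0,0)! = 1/6  (running 1/6)
  +(−1)^1/∏(1,0,2,0,1,1)! = -1/2  (running -1/3)
⟨..|..⟩ = √(3/2)·(-1/3) = -0.408248

-0.408248  (= −√(1/6))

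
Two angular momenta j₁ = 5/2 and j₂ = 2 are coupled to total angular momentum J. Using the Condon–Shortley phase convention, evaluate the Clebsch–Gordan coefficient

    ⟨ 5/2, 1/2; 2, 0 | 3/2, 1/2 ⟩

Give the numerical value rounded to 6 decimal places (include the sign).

triangle: 3!*2!*1!/7! = 12/5040
(j±m)!: 3!*2!*2!*2!*2!*1! = 96
prefactor² = (2J+1)*Δ*N² = 32/35
  k=1: −1/(1!*2!*1!*1!*1!*0!) = -1/2
  k=2: +1/(2!*1!*0!*0!*2!*1!) = 1/4
Σ = -1/4  ⇒  CG² = 32/35*(-1/4)² = 2/35
CG = −√(2/35) = -0.239046

−√(2/35) ≈ -0.239046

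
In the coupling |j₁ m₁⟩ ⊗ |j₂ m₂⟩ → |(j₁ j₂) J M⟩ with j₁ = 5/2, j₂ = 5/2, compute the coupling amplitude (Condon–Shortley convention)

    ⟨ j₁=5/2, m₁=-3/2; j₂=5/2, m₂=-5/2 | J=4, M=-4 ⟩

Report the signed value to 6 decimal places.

+0.707107  (= +√(1/2))

triangle: 1!*4!*4!/10! = 576/3628800
(j±m)!: 1!*4!*0!*5!*0!*8! = 116121600
prefactor² = (2J+1)*Δ*N² = 165888
  k=0: +1/(0!*1!*4!*0!*0!*4!) = 1/576
Σ = 1/576  ⇒  CG² = 165888*1/576² = 1/2
CG = +√(1/2) = +0.707107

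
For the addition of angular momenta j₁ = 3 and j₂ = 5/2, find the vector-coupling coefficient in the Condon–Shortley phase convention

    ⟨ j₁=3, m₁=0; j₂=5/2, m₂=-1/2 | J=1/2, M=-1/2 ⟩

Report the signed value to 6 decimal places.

+0.377964

triangle: 5!*1!*0!/7! = 120/5040
(j±m)!: 3!*3!*2!*3!*0!*1! = 432
prefactor² = (2J+1)*Δ*N² = 144/7
  k=2: +1/(2!*3!*1!*0!*0!*0!) = 1/12
Σ = 1/12  ⇒  CG² = 144/7*1/12² = 1/7
CG = +√(1/7) = +0.377964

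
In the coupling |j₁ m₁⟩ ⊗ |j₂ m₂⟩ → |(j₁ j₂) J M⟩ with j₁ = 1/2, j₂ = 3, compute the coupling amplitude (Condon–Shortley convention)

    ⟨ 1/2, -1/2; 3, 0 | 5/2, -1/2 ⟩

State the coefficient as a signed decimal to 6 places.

-0.654654

triangle: 1!×0!×5!/7! = 120/5040
(j±m)!: 0!×1!×3!×3!×2!×3! = 432
prefactor² = (2J+1)×Δ×N² = 432/7
  k=1: −1/(1!×0!×0!×2!×0!×3!) = -1/12
Σ = -1/12  ⇒  CG² = 432/7×(-1/12)² = 3/7
CG = −√(3/7) = -0.654654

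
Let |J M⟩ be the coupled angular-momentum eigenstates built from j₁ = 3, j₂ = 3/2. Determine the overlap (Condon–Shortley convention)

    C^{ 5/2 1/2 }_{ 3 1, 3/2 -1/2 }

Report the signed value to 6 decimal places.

−√(1/70) = -0.119523

j₁+j₂−J=2  J+j₁−j₂=4  J−j₁+j₂=1  j₁+j₂+J+1=8
(j₁±m₁, j₂±m₂, J±M) = (4,2,1,2,3,2)
P² = 288/35
sum k=0..1:
  [0] +1/8 = 1/8
  [1] −1/6 = -1/6
S = -1/24
C² = P²·S² = 1/70 ; C = -0.119523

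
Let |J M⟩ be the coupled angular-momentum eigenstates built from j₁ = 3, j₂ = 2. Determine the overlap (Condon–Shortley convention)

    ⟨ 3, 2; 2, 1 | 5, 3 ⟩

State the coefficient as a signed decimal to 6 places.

+0.730297  (= +√(8/15))

√[11·0!6!4!/11! · 5!1!3!1!8!2!] = √(276480)
  +(−1)^0/∏(0,0,1,3,5,1)! = 1/720  (running 1/720)
⟨..|..⟩ = √(276480)·(1/720) = +0.730297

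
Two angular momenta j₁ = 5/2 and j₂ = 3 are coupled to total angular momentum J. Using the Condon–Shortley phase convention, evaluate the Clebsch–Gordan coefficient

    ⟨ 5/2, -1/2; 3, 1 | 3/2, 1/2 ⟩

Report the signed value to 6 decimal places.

triangle: 4!·1!·2!/8! = 48/40320
(j±m)!: 2!·3!·4!·2!·2!·1! = 1152
prefactor² = (2J+1)·Δ·N² = 192/35
  k=2: +1/(2!·2!·1!·2!·0!·0!) = 1/8
  k=3: −1/(3!·1!·0!·1!·1!·1!) = -1/6
Σ = -1/24  ⇒  CG² = 192/35·(-1/24)² = 1/105
CG = −√(1/105) = -0.097590

-0.097590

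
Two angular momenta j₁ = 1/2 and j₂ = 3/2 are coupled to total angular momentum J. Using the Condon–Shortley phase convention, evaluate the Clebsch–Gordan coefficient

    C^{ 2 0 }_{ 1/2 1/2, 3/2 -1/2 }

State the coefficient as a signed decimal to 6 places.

+0.707107

triangle: 0!*1!*3!/5! = 6/120
(j±m)!: 1!*0!*1!*2!*2!*2! = 8
prefactor² = (2J+1)*Δ*N² = 2
  k=0: +1/(0!*0!*0!*1!*1!*2!) = 1/2
Σ = 1/2  ⇒  CG² = 2*1/2² = 1/2
CG = +√(1/2) = +0.707107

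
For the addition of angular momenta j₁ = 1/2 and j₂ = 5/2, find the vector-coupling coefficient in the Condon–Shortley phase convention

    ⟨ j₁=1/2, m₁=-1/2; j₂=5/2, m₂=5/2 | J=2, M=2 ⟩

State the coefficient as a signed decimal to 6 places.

−√(5/6) = -0.912871

√[5·1!0!4!/6! · 0!1!5!0!4!0!] = √(480)
  +(−1)^1/∏(1,0,0,4,0,0)! = -1/24  (running -1/24)
⟨..|..⟩ = √(480)·(-1/24) = -0.912871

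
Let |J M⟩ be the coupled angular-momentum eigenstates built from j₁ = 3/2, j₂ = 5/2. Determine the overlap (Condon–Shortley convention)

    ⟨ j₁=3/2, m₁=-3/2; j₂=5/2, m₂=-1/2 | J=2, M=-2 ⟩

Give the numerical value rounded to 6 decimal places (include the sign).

+√(1/7) = +0.377964

j₁+j₂−J=2  J+j₁−j₂=1  J−j₁+j₂=3  j₁+j₂+J+1=7
(j₁±m₁, j₂±m₂, J±M) = (0,3,2,3,0,4)
P² = 144/7
sum k=2..2:
  [2] +1/12 = 1/12
S = 1/12
C² = P²·S² = 1/7 ; C = +0.377964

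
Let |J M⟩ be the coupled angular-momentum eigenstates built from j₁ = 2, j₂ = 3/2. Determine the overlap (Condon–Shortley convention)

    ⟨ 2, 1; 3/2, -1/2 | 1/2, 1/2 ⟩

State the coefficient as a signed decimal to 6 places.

triangle: 3!·1!·0!/5! = 6/120
(j±m)!: 3!·1!·1!·2!·1!·0! = 12
prefactor² = (2J+1)·Δ·N² = 6/5
  k=1: −1/(1!·2!·0!·0!·1!·0!) = -1/2
Σ = -1/2  ⇒  CG² = 6/5·(-1/2)² = 3/10
CG = −√(3/10) = -0.547723

−√(3/10) = -0.547723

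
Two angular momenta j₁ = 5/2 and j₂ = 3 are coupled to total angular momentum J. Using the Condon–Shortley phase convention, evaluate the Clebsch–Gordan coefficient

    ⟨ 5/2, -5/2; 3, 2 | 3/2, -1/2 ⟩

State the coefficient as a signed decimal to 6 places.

+0.487950

√[4·4!1!2!/8! · 0!5!5!1!1!2!] = √(960/7)
  +(−1)^4/∏(4,0,1,1,0,1)! = 1/24  (running 1/24)
⟨..|..⟩ = √(960/7)·(1/24) = +0.487950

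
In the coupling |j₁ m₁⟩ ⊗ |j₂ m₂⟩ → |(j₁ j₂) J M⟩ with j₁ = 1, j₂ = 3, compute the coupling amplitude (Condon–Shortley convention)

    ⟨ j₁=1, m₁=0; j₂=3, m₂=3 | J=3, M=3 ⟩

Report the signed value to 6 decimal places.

√[7·1!1!5!/8! · 1!1!6!0!6!0!] = √(10800)
  +(−1)^1/∏(1,0,0,5,1,0)! = -1/120  (running -1/120)
⟨..|..⟩ = √(10800)·(-1/120) = -0.866025

-0.866025  (= −√(3/4))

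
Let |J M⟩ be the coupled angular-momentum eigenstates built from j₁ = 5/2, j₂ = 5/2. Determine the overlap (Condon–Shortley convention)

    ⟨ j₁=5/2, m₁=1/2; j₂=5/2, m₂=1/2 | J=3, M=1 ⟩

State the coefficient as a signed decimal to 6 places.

-0.516398  (= −√(4/15))

triangle: 2!*3!*3!/9! = 72/362880
(j±m)!: 3!*2!*3!*2!*4!*2! = 6912
prefactor² = (2J+1)*Δ*N² = 48/5
  k=0: +1/(0!*2!*2!*3!*1!*0!) = 1/24
  k=1: −1/(1!*1!*1!*2!*2!*1!) = -1/4
  k=2: +1/(2!*0!*0!*1!*3!*2!) = 1/24
Σ = -1/6  ⇒  CG² = 48/5*(-1/6)² = 4/15
CG = −√(4/15) = -0.516398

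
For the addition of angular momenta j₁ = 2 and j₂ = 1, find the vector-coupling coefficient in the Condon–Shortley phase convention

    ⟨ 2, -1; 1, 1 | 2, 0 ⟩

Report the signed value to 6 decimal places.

triangle: 1!×3!×1!/6! = 6/720
(j±m)!: 1!×3!×2!×0!×2!×2! = 48
prefactor² = (2J+1)×Δ×N² = 2
  k=1: −1/(1!×0!×2!×1!×1!×0!) = -1/2
Σ = -1/2  ⇒  CG² = 2×(-1/2)² = 1/2
CG = −√(1/2) = -0.707107

−√(1/2) ≈ -0.707107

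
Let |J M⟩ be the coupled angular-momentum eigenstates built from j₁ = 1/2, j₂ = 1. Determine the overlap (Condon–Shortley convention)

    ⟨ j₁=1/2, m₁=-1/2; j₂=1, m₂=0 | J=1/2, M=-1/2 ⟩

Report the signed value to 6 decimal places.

triangle: 1!*0!*1!/3! = 1/6
(j±m)!: 0!*1!*1!*1!*0!*1! = 1
prefactor² = (2J+1)*Δ*N² = 1/3
  k=1: −1/(1!*0!*0!*0!*0!*1!) = -1
Σ = -1  ⇒  CG² = 1/3*(-1)² = 1/3
CG = −√(1/3) = -0.577350

-0.577350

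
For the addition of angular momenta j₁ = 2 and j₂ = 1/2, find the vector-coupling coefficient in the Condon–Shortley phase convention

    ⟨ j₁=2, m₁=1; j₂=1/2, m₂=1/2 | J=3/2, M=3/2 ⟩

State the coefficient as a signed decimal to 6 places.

√[4·1!3!0!/5! · 3!1!1!0!3!0!] = √(36/5)
  +(−1)^1/∏(1,0,0,0,3,0)! = -1/6  (running -1/6)
⟨..|..⟩ = √(36/5)·(-1/6) = -0.447214

-0.447214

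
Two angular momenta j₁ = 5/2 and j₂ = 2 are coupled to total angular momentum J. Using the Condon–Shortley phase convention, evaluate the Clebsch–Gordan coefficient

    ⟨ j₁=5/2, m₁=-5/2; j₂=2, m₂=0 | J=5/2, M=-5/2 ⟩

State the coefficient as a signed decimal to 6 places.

+0.597614  (= +√(5/14))

j₁+j₂−J=2  J+j₁−j₂=3  J−j₁+j₂=2  j₁+j₂+J+1=8
(j₁±m₁, j₂±m₂, J±M) = (0,5,2,2,0,5)
P² = 1440/7
sum k=2..2:
  [2] +1/24 = 1/24
S = 1/24
C² = P²·S² = 5/14 ; C = +0.597614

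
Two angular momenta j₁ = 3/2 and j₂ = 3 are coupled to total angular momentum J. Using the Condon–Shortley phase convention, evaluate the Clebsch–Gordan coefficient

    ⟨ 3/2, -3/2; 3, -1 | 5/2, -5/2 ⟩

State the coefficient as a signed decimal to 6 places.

+√(3/28) = +0.327327

√[6·2!1!4!/8! · 0!3!2!4!0!5!] = √(1728/7)
  +(−1)^2/∏(2,0,1,0,0,4)! = 1/48  (running 1/48)
⟨..|..⟩ = √(1728/7)·(1/48) = +0.327327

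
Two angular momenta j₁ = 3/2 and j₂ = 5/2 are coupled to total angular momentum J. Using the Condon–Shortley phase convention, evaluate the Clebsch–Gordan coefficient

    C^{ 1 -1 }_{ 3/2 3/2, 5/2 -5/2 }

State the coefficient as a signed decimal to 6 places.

+0.707107

j₁+j₂−J=3  J+j₁−j₂=0  J−j₁+j₂=2  j₁+j₂+J+1=6
(j₁±m₁, j₂±m₂, J±M) = (3,0,0,5,0,2)
P² = 72
sum k=0..0:
  [0] +1/12 = 1/12
S = 1/12
C² = P²·S² = 1/2 ; C = +0.707107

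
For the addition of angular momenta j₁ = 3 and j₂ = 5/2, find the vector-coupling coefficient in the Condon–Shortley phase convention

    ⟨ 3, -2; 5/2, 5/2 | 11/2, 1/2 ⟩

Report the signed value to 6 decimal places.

triangle: 0!×6!×5!/12! = 86400/479001600
(j±m)!: 1!×5!×5!×0!×6!×5! = 1244160000
prefactor² = (2J+1)×Δ×N² = 207360000/77
  k=0: +1/(0!×0!×5!×5!×1!×0!) = 1/14400
Σ = 1/14400  ⇒  CG² = 207360000/77×1/14400² = 1/77
CG = +√(1/77) = +0.113961

+√(1/77) = +0.113961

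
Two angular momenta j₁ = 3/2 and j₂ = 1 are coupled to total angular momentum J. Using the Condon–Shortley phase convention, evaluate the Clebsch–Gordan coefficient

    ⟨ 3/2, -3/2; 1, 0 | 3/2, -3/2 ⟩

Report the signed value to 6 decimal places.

j₁+j₂−J=1  J+j₁−j₂=2  J−j₁+j₂=1  j₁+j₂+J+1=5
(j₁±m₁, j₂±m₂, J±M) = (0,3,1,1,0,3)
P² = 12/5
sum k=1..1:
  [1] −1/2 = -1/2
S = -1/2
C² = P²·S² = 3/5 ; C = -0.774597

-0.774597  (= −√(3/5))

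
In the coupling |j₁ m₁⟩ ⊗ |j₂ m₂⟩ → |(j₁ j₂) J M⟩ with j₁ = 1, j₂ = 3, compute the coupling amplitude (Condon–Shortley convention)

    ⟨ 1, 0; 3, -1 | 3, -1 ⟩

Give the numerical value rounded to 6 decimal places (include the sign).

√[7·1!1!5!/8! · 1!1!2!4!2!4!] = √(48)
  +(−1)^0/∏(0,1,1,2,0,3)! = 1/12  (running 1/12)
  +(−1)^1/∏(1,0,0,1,1,4)! = -1/24  (running 1/24)
⟨..|..⟩ = √(48)·(1/24) = +0.288675

+√(1/12) = +0.288675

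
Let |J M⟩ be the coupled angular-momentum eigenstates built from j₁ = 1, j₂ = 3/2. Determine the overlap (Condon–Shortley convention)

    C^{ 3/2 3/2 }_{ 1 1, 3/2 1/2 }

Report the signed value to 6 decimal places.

triangle: 1!·1!·2!/5! = 2/120
(j±m)!: 2!·0!·2!·1!·3!·0! = 24
prefactor² = (2J+1)·Δ·N² = 8/5
  k=0: +1/(0!·1!·0!·2!·1!·0!) = 1/2
Σ = 1/2  ⇒  CG² = 8/5·1/2² = 2/5
CG = +√(2/5) = +0.632456

+0.632456  (= +√(2/5))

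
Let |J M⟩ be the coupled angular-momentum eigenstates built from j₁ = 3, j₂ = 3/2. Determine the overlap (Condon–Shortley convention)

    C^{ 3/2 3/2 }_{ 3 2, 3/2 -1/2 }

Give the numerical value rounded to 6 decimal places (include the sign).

−√(2/7) ≈ -0.534522

triangle: 3!·3!·0!/7! = 36/5040
(j±m)!: 5!·1!·1!·2!·3!·0! = 1440
prefactor² = (2J+1)·Δ·N² = 288/7
  k=1: −1/(1!·2!·0!·0!·3!·0!) = -1/12
Σ = -1/12  ⇒  CG² = 288/7·(-1/12)² = 2/7
CG = −√(2/7) = -0.534522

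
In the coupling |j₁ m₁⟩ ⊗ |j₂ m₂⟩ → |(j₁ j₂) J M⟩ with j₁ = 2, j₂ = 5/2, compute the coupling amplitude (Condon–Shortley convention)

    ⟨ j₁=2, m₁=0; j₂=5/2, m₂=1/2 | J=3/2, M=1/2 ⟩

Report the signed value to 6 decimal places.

+√(2/35) ≈ +0.239046

√[4·3!1!2!/7! · 2!2!3!2!2!1!] = √(32/35)
  +(−1)^1/∏(1,2,1,2,0,0)! = -1/4  (running -1/4)
  +(−1)^2/∏(2,1,0,1,1,1)! = 1/2  (running 1/4)
⟨..|..⟩ = √(32/35)·(1/4) = +0.239046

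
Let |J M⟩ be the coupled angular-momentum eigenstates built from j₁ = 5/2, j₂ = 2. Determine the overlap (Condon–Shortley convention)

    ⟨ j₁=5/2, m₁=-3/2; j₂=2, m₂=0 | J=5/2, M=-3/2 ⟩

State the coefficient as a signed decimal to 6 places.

−√(1/70) ≈ -0.119523

j₁+j₂−J=2  J+j₁−j₂=3  J−j₁+j₂=2  j₁+j₂+J+1=8
(j₁±m₁, j₂±m₂, J±M) = (1,4,2,2,1,4)
P² = 288/35
sum k=1..2:
  [1] −1/6 = -1/6
  [2] +1/8 = 1/8
S = -1/24
C² = P²·S² = 1/70 ; C = -0.119523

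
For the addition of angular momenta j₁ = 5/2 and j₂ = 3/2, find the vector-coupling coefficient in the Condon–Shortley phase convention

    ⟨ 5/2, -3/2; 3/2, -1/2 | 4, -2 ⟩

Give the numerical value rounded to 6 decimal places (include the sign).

+√(15/28) = +0.731925

j₁+j₂−J=0  J+j₁−j₂=5  J−j₁+j₂=3  j₁+j₂+J+1=9
(j₁±m₁, j₂±m₂, J±M) = (1,4,1,2,2,6)
P² = 8640/7
sum k=0..0:
  [0] +1/48 = 1/48
S = 1/48
C² = P²·S² = 15/28 ; C = +0.731925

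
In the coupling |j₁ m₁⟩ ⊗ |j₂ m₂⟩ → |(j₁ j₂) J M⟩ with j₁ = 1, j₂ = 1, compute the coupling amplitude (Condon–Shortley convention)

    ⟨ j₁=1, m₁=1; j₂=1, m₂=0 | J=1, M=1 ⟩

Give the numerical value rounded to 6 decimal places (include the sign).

j₁+j₂−J=1  J+j₁−j₂=1  J−j₁+j₂=1  j₁+j₂+J+1=4
(j₁±m₁, j₂±m₂, J±M) = (2,0,1,1,2,0)
P² = 1/2
sum k=0..0:
  [0] +1/1 = 1
S = 1
C² = P²·S² = 1/2 ; C = +0.707107

+0.707107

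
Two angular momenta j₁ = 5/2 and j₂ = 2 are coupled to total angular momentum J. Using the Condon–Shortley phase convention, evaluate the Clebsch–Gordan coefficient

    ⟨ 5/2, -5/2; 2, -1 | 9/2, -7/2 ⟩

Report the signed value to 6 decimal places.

triangle: 0!×5!×4!/10! = 2880/3628800
(j±m)!: 0!×5!×1!×3!×1!×8! = 29030400
prefactor² = (2J+1)×Δ×N² = 230400
  k=0: +1/(0!×0!×5!×1!×0!×3!) = 1/720
Σ = 1/720  ⇒  CG² = 230400×1/720² = 4/9
CG = +√(4/9) = +0.666667

+√(4/9) ≈ +0.666667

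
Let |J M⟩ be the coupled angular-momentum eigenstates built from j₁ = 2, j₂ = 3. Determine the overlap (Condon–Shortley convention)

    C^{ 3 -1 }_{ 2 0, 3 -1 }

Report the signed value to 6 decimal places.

-0.387298

√[7·2!2!4!/9! · 2!2!2!4!2!4!] = √(256/15)
  +(−1)^0/∏(0,2,2,2,0,2)! = 1/16  (running 1/16)
  +(−1)^1/∏(1,1,1,1,1,3)! = -1/6  (running -5/48)
  +(−1)^2/∏(2,0,0,0,2,4)! = 1/96  (running -3/32)
⟨..|..⟩ = √(256/15)·(-3/32) = -0.387298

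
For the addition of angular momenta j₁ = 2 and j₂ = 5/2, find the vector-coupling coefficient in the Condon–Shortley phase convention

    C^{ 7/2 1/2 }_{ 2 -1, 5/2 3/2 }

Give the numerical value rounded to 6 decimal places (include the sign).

-0.619780

j₁+j₂−J=1  J+j₁−j₂=3  J−j₁+j₂=4  j₁+j₂+J+1=9
(j₁±m₁, j₂±m₂, J±M) = (1,3,4,1,4,3)
P² = 2304/35
sum k=0..1:
  [0] +1/144 = 1/144
  [1] −1/12 = -1/12
S = -11/144
C² = P²·S² = 121/315 ; C = -0.619780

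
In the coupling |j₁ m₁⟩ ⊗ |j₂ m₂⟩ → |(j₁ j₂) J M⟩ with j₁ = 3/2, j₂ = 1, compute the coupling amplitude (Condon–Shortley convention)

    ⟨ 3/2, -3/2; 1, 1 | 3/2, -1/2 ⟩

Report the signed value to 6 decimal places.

j₁+j₂−J=1  J+j₁−j₂=2  J−j₁+j₂=1  j₁+j₂+J+1=5
(j₁±m₁, j₂±m₂, J±M) = (0,3,2,0,1,2)
P² = 8/5
sum k=1..1:
  [1] −1/2 = -1/2
S = -1/2
C² = P²·S² = 2/5 ; C = -0.632456

-0.632456  (= −√(2/5))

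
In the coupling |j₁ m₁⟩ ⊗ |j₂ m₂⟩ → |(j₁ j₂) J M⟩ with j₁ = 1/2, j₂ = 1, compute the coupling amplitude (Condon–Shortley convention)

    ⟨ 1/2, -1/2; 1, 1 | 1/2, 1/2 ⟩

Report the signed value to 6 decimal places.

-0.816497

√[2·1!0!1!/3! · 0!1!2!0!1!0!] = √(2/3)
  +(−1)^1/∏(1,0,0,1,0,0)! = -1  (running -1)
⟨..|..⟩ = √(2/3)·(-1) = -0.816497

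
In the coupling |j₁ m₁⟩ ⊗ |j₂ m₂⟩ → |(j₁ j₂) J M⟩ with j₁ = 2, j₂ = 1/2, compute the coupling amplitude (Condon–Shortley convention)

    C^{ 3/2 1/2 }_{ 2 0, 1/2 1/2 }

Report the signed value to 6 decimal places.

−√(2/5) = -0.632456

triangle: 1!·3!·0!/5! = 6/120
(j±m)!: 2!·2!·1!·0!·2!·1! = 8
prefactor² = (2J+1)·Δ·N² = 8/5
  k=1: −1/(1!·0!·1!·0!·2!·0!) = -1/2
Σ = -1/2  ⇒  CG² = 8/5·(-1/2)² = 2/5
CG = −√(2/5) = -0.632456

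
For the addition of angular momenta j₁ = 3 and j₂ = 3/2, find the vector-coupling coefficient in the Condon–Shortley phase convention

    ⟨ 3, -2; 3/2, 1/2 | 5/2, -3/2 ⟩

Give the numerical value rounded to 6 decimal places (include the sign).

+0.267261

triangle: 2!*4!*1!/8! = 48/40320
(j±m)!: 1!*5!*2!*1!*1!*4! = 5760
prefactor² = (2J+1)*Δ*N² = 288/7
  k=1: −1/(1!*1!*4!*1!*0!*0!) = -1/24
  k=2: +1/(2!*0!*3!*0!*1!*1!) = 1/12
Σ = 1/24  ⇒  CG² = 288/7*1/24² = 1/14
CG = +√(1/14) = +0.267261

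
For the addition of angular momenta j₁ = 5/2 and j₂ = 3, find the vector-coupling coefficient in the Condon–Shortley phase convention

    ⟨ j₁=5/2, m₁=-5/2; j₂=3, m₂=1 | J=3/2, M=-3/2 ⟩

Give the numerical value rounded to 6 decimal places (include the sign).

+√(1/14) = +0.267261

√[4·4!1!2!/8! · 0!5!4!2!0!3!] = √(1152/7)
  +(−1)^4/∏(4,0,1,0,0,2)! = 1/48  (running 1/48)
⟨..|..⟩ = √(1152/7)·(1/48) = +0.267261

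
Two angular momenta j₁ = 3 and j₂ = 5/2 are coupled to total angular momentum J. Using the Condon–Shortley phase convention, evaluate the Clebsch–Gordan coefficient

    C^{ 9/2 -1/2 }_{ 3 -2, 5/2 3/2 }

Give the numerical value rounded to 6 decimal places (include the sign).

-0.510355

triangle: 1!*5!*4!/11! = 2880/39916800
(j±m)!: 1!*5!*4!*1!*4!*5! = 8294400
prefactor² = (2J+1)*Δ*N² = 460800/77
  k=0: +1/(0!*1!*5!*4!*0!*0!) = 1/2880
  k=1: −1/(1!*0!*4!*3!*1!*1!) = -1/144
Σ = -19/2880  ⇒  CG² = 460800/77*(-19/2880)² = 361/1386
CG = −√(361/1386) = -0.510355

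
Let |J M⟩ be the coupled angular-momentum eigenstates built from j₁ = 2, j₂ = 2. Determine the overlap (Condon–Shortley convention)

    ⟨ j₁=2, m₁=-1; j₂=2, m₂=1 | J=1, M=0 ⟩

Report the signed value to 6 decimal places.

triangle: 3!·1!·1!/6! = 6/720
(j±m)!: 1!·3!·3!·1!·1!·1! = 36
prefactor² = (2J+1)·Δ·N² = 9/10
  k=2: +1/(2!·1!·1!·1!·0!·0!) = 1/2
  k=3: −1/(3!·0!·0!·0!·1!·1!) = -1/6
Σ = 1/3  ⇒  CG² = 9/10·1/3² = 1/10
CG = +√(1/10) = +0.316228

+√(1/10) = +0.316228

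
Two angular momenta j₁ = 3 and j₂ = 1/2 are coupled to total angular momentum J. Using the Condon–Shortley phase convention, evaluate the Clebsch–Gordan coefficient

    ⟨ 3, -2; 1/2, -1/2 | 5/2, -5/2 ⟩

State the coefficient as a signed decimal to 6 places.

+0.377964

j₁+j₂−J=1  J+j₁−j₂=5  J−j₁+j₂=0  j₁+j₂+J+1=7
(j₁±m₁, j₂±m₂, J±M) = (1,5,0,1,0,5)
P² = 14400/7
sum k=0..0:
  [0] +1/120 = 1/120
S = 1/120
C² = P²·S² = 1/7 ; C = +0.377964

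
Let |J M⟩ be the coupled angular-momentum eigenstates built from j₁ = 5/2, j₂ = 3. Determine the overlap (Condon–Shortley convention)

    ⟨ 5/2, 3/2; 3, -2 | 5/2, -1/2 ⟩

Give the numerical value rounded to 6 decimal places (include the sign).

+0.267261  (= +√(1/14))

√[6·3!2!3!/9! · 4!1!1!5!2!3!] = √(288/7)
  +(−1)^0/∏(0,3,1,1,1,2)! = 1/12  (running 1/12)
  +(−1)^1/∏(1,2,0,0,2,3)! = -1/24  (running 1/24)
⟨..|..⟩ = √(288/7)·(1/24) = +0.267261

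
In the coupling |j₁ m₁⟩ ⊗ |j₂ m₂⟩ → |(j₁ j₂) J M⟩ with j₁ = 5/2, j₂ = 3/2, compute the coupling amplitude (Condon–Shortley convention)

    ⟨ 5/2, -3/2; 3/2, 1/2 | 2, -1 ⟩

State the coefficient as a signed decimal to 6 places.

triangle: 2!*3!*1!/7! = 12/5040
(j±m)!: 1!*4!*2!*1!*1!*3! = 288
prefactor² = (2J+1)*Δ*N² = 24/7
  k=1: −1/(1!*1!*3!*1!*0!*0!) = -1/6
  k=2: +1/(2!*0!*2!*0!*1!*1!) = 1/4
Σ = 1/12  ⇒  CG² = 24/7*1/12² = 1/42
CG = +√(1/42) = +0.154303

+√(1/42) ≈ +0.154303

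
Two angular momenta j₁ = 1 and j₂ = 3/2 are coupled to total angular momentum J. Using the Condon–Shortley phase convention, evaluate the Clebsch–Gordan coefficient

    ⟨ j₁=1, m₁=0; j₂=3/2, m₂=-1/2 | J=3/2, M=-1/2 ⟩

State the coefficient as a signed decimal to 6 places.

+0.258199

√[4·1!1!2!/5! · 1!1!1!2!1!2!] = √(4/15)
  +(−1)^0/∏(0,1,1,1,0,1)! = 1  (running 1)
  +(−1)^1/∏(1,0,0,0,1,2)! = -1/2  (running 1/2)
⟨..|..⟩ = √(4/15)·(1/2) = +0.258199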